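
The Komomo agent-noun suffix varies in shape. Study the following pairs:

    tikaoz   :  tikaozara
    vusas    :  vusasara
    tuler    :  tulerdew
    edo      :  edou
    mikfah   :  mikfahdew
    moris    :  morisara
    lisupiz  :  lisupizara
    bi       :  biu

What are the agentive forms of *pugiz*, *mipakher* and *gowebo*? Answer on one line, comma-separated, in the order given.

Looking at the final sound of each stem: -ara when the stem ends in a sibilant (*tikaoz*, *vusas*, *moris*, *lisupiz*); -dew when the stem ends in a non-sibilant consonant (*tuler*, *mikfah*); -u when the stem ends in a vowel (*edo*, *bi*).
Since the final sound of *pugiz* is /z/ (a sibilant), it takes -ara, giving *pugizara*.
*mipakher*: final sound = /r/, a non-sibilant consonant → -dew → *mipakherdew*.
The final sound of *gowebo* is /o/, which is a vowel, so the suffix is -u, giving *gowebou*.

pugizara, mipakherdew, gowebou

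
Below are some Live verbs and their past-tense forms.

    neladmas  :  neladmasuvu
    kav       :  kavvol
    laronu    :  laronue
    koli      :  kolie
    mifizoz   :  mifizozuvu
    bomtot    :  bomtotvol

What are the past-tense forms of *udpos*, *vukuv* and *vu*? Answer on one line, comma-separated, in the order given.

udposuvu, vukuvvol, vue

The suffix is conditioned by the final sound: -uvu when the stem ends in a sibilant (*neladmas*, *mifizoz*); -vol when the stem ends in a non-sibilant consonant (*kav*, *bomtot*); -e when the stem ends in a vowel (*laronu*, *koli*).
Since the final sound of *udpos* is /s/ (a sibilant), it takes -uvu, giving *udposuvu*.
Since the final sound of *vukuv* is /v/ (a non-sibilant consonant), it takes -vol, giving *vukuvvol*.
*vu* — final sound /u/ (a vowel) → -e → *vue*.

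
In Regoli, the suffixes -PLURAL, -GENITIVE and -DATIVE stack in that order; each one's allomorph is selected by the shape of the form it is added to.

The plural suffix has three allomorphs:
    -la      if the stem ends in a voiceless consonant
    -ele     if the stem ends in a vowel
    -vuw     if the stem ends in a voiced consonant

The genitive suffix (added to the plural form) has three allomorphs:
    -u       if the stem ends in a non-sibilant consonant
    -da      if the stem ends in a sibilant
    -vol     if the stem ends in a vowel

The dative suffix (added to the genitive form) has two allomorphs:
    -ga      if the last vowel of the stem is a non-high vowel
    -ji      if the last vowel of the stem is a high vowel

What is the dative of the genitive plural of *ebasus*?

ebasuslavolga

*ebasus*: final sound = /s/, a voiceless consonant → -la → *ebasusla*.
The plural form *ebasusla* — final sound /a/ (a vowel) → -vol → *ebasuslavol*.
The genitive form *ebasuslavol*: last vowel = /o/, a non-high vowel → -ga → *ebasuslavolga*.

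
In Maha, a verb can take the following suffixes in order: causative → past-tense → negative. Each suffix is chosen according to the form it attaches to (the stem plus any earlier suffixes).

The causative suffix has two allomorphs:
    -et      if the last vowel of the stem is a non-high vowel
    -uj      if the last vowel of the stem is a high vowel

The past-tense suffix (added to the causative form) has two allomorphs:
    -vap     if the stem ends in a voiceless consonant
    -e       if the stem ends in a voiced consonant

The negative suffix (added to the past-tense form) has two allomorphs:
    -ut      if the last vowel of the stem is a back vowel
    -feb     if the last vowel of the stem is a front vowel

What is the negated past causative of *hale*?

Since the last vowel of *hale* is /e/ (a non-high vowel), it takes -et, giving *haleet*.
The causative form *haleet* — final consonant /t/ (voiceless) → -vap → *haleetvap*.
Since the last vowel of the past-tense form *haleetvap* is /a/ (a back vowel), it takes -ut, giving *haleetvaput*.

haleetvaput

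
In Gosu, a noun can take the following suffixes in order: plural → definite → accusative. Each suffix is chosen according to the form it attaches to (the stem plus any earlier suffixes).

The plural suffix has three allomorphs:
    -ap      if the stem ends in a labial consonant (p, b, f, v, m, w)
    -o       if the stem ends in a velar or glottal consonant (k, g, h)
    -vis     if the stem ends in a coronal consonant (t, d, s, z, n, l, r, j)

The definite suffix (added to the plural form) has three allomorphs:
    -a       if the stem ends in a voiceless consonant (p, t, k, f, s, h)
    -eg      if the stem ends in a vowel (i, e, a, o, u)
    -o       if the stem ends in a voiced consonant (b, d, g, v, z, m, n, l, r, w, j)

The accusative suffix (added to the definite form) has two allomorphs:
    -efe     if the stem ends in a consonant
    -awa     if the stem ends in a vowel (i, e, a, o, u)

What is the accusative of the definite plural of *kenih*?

kenihoegefe

*kenih*: final consonant = /h/, velar/glottal → -o → *keniho*.
The plural form *keniho* — final sound /o/ (a vowel) → -eg → *kenihoeg*.
Since the final sound of the definite form *kenihoeg* is /g/ (a consonant), it takes -efe, giving *kenihoegefe*.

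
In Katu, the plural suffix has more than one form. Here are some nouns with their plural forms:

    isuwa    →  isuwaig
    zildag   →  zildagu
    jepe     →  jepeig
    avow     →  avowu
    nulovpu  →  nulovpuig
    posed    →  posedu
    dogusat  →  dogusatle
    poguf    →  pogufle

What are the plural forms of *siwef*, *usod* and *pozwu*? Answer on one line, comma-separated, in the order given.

siwefle, usodu, pozwuig

The alternation tracks the final sound of the stem — -le when the stem ends in a voiceless consonant (*dogusat*, *poguf*); -u when the stem ends in a voiced consonant (*zildag*, *avow*, *posed*); -ig when the stem ends in a vowel (*isuwa*, *jepe*, *nulovpu*).
Since the final sound of *siwef* is /f/ (a voiceless consonant), it takes -le, giving *siwefle*.
*usod* — final sound /d/ (a voiced consonant) → -u → *usodu*.
Since the final sound of *pozwu* is /u/ (a vowel), it takes -ig, giving *pozwuig*.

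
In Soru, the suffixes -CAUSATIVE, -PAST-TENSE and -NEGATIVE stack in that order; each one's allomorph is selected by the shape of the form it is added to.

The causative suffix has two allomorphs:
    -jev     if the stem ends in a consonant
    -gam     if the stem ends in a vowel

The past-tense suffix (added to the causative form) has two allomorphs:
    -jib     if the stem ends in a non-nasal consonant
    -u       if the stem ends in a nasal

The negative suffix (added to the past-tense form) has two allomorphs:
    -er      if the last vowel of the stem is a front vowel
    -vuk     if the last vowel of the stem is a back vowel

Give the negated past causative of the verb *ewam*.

ewamjevjiber

*ewam*: final sound = /m/, a consonant → -jev → *ewamjev*.
Since the final consonant of the causative form *ewamjev* is /v/ (non-nasal), it takes -jib, giving *ewamjevjib*.
The past-tense form *ewamjevjib* — last vowel /i/ (a front vowel) → -er → *ewamjevjiber*.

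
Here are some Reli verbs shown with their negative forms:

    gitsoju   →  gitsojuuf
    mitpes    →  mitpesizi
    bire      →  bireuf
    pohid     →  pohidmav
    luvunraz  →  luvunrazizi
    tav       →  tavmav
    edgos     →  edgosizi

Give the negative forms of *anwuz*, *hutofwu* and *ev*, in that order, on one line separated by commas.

anwuzizi, hutofwuuf, evmav

The suffix is conditioned by the final sound: -izi when the stem ends in a sibilant (*mitpes*, *luvunraz*, *edgos*); -mav when the stem ends in a non-sibilant consonant (*pohid*, *tav*); -uf when the stem ends in a vowel (*gitsoju*, *bire*).
Since the final sound of *anwuz* is /z/ (a sibilant), it takes -izi, giving *anwuzizi*.
*hutofwu*: final sound = /u/, a vowel → -uf → *hutofwuuf*.
*ev*: final sound = /v/, a non-sibilant consonant → -mav → *evmav*.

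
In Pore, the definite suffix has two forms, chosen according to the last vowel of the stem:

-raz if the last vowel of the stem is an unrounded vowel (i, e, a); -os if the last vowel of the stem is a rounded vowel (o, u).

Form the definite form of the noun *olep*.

olepraz

*olep* — last vowel /e/ (an unrounded vowel) → -raz → *olepraz*.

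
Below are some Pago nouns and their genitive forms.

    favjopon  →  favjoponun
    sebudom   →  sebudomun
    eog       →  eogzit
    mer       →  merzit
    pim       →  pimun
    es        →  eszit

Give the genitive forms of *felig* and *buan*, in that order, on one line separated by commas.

feligzit, buanun

The pattern is nasality of the final consonant: -un when the stem ends in a nasal (*favjopon*, *sebudom*, *pim*); -zit when the stem ends in a non-nasal consonant (*eog*, *mer*, *es*).
The final consonant of *felig* is /g/, which is non-nasal, so the suffix is -zit, giving *feligzit*.
*buan*: final consonant = /n/, a nasal → -un → *buanun*.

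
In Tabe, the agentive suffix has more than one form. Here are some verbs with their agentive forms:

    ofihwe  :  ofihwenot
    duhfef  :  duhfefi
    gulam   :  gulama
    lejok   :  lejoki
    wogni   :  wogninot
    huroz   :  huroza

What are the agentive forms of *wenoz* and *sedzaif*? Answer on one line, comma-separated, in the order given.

wenoza, sedzaifi

Looking at the final sound of each stem: -i when the stem ends in a voiceless consonant (*duhfef*, *lejok*); -a when the stem ends in a voiced consonant (*gulam*, *huroz*); -not when the stem ends in a vowel (*ofihwe*, *wogni*).
The final sound of *wenoz* is /z/, which is a voiced consonant, so the suffix is -a, giving *wenoza*.
Since the final sound of *sedzaif* is /f/ (a voiceless consonant), it takes -i, giving *sedzaifi*.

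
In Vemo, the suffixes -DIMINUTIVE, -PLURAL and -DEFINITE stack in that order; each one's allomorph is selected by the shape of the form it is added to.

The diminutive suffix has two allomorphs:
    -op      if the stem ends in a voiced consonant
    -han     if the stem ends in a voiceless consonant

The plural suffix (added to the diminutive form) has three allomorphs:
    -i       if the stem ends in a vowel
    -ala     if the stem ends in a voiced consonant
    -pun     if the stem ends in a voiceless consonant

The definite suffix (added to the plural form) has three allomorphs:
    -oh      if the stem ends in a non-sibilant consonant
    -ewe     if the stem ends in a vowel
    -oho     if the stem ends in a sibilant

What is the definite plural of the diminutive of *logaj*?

logajoppunoh

*logaj*: final consonant = /j/, voiced → -op → *logajop*.
The diminutive form *logajop* — final sound /p/ (a voiceless consonant) → -pun → *logajoppun*.
The final sound of the plural form *logajoppun* is /n/, which is a non-sibilant consonant, so the definite suffix is -oh, giving *logajoppunoh*.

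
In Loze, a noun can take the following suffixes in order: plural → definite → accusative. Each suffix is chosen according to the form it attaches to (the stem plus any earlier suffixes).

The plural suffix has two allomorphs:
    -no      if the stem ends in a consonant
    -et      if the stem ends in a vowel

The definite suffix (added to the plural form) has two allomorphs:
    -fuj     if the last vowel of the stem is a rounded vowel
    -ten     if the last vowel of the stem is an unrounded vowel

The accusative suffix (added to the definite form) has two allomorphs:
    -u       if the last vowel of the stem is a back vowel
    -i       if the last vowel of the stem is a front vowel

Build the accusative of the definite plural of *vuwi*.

The final sound of *vuwi* is /i/, which is a vowel, so the plural suffix is -et, giving *vuwiet*.
The plural form *vuwiet*: last vowel = /e/, an unrounded vowel → -ten → *vuwietten*.
The definite form *vuwietten* — last vowel /e/ (a front vowel) → -i → *vuwietteni*.

vuwietteni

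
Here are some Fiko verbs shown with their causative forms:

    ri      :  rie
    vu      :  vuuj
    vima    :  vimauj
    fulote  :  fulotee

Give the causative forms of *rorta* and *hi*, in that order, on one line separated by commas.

The pattern is front/back vowel harmony: -e when the last vowel of the stem is a front vowel (*ri*, *fulote*); -uj when the last vowel of the stem is a back vowel (*vu*, *vima*).
The last vowel of *rorta* is /a/, which is a back vowel, so the suffix is -uj, giving *rortauj*.
The last vowel of *hi* is /i/, which is a front vowel, so the suffix is -e, giving *hie*.

rortauj, hie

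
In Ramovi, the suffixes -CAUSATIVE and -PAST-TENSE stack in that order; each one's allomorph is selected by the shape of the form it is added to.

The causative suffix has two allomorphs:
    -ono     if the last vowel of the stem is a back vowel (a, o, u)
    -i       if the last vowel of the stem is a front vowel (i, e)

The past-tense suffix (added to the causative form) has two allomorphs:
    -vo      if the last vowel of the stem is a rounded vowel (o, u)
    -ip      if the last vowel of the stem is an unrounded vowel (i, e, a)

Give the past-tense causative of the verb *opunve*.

opunveiip

The last vowel of *opunve* is /e/, which is a front vowel, so the causative suffix is -i, giving *opunvei*.
The last vowel of the causative form *opunvei* is /i/, which is an unrounded vowel, so the past-tense suffix is -ip, giving *opunveiip*.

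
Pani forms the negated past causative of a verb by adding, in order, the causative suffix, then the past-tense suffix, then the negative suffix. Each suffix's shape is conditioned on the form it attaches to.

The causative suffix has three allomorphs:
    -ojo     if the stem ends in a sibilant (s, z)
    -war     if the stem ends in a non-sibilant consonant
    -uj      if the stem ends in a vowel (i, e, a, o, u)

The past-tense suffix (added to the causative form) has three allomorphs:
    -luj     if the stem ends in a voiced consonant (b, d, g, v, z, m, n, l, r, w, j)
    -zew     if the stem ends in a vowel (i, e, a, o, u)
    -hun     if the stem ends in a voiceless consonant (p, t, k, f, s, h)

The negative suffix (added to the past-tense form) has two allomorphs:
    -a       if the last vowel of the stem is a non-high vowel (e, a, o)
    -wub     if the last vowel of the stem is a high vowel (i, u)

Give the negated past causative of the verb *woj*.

wojwarlujwub

*woj* — final sound /j/ (a non-sibilant consonant) → -war → *wojwar*.
The final sound of the causative form *wojwar* is /r/, which is a voiced consonant, so the past-tense suffix is -luj, giving *wojwarluj*.
Since the last vowel of the past-tense form *wojwarluj* is /u/ (a high vowel), it takes -wub, giving *wojwarlujwub*.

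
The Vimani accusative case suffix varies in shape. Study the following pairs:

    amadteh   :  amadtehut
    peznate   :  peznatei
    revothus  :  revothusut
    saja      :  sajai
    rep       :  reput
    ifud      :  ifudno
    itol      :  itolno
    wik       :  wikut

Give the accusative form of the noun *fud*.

fudno

The pattern is voicing of the final sound: -ut when the stem ends in a voiceless consonant (*amadteh*, *revothus*, *rep*, *wik*); -no when the stem ends in a voiced consonant (*ifud*, *itol*); -i when the stem ends in a vowel (*peznate*, *saja*).
Since the final sound of *fud* is /d/ (a voiced consonant), it takes -no, giving *fudno*.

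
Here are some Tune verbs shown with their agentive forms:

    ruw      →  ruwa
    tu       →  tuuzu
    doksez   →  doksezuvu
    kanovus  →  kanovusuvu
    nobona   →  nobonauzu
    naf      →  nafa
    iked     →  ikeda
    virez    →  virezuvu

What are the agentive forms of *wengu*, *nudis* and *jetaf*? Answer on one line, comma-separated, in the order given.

wenguuzu, nudisuvu, jetafa

Looking at the final sound of each stem: -uvu when the stem ends in a sibilant (*doksez*, *kanovus*, *virez*); -a when the stem ends in a non-sibilant consonant (*ruw*, *naf*, *iked*); -uzu when the stem ends in a vowel (*tu*, *nobona*).
The final sound of *wengu* is /u/, which is a vowel, so the suffix is -uzu, giving *wenguuzu*.
*nudis* — final sound /s/ (a sibilant) → -uvu → *nudisuvu*.
Since the final sound of *jetaf* is /f/ (a non-sibilant consonant), it takes -a, giving *jetafa*.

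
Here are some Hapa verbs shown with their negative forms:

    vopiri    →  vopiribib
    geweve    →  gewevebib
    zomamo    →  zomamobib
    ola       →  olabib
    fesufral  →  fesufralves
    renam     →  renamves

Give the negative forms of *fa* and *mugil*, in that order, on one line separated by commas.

fabib, mugilves

The suffix is conditioned by the final sound: -ves when the stem ends in a consonant (*fesufral*, *renam*); -bib when the stem ends in a vowel (*vopiri*, *geweve*, *zomamo*, *ola*).
Since the final sound of *fa* is /a/ (a vowel), it takes -bib, giving *fabib*.
*mugil* — final sound /l/ (a consonant) → -ves → *mugilves*.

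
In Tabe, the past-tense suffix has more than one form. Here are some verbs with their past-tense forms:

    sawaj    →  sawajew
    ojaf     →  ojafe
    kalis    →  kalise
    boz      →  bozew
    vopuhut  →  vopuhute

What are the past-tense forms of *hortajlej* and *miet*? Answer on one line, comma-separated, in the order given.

The alternation tracks the final consonant of the stem — -e when the stem ends in a voiceless consonant (*ojaf*, *kalis*, *vopuhut*); -ew when the stem ends in a voiced consonant (*sawaj*, *boz*).
The final consonant of *hortajlej* is /j/, which is voiced, so the suffix is -ew, giving *hortajlejew*.
*miet*: final consonant = /t/, voiceless → -e → *miete*.

hortajlejew, miete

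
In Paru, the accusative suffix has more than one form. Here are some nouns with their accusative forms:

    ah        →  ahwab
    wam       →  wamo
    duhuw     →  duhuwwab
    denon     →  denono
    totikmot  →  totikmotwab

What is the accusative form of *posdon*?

The suffix is conditioned by the final consonant: -o when the stem ends in a nasal (*wam*, *denon*); -wab when the stem ends in a non-nasal consonant (*ah*, *duhuw*, *totikmot*).
*posdon* — final consonant /n/ (a nasal) → -o → *posdono*.

posdono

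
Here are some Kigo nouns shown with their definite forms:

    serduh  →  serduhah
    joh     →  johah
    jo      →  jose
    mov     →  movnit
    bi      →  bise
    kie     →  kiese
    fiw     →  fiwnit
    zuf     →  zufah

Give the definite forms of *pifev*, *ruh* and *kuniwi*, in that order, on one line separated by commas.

pifevnit, ruhah, kuniwise

The alternation tracks the final sound of the stem — -ah when the stem ends in a voiceless consonant (*serduh*, *joh*, *zuf*); -nit when the stem ends in a voiced consonant (*mov*, *fiw*); -se when the stem ends in a vowel (*jo*, *bi*, *kie*).
*pifev*: final sound = /v/, a voiced consonant → -nit → *pifevnit*.
Since the final sound of *ruh* is /h/ (a voiceless consonant), it takes -ah, giving *ruhah*.
The final sound of *kuniwi* is /i/, which is a vowel, so the suffix is -se, giving *kuniwise*.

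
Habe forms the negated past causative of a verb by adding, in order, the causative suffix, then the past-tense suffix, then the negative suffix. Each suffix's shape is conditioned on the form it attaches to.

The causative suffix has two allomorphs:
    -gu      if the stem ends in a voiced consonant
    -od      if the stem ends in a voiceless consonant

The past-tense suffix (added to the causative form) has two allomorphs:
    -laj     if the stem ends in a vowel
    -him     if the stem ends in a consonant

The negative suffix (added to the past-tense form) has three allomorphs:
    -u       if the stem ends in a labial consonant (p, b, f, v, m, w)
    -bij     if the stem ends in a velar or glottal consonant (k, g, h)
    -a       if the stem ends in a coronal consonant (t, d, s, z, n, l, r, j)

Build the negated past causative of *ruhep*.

ruhepodhimu

*ruhep* — final consonant /p/ (voiceless) → -od → *ruhepod*.
The final sound of the causative form *ruhepod* is /d/, which is a consonant, so the past-tense suffix is -him, giving *ruhepodhim*.
The past-tense form *ruhepodhim*: final consonant = /m/, labial → -u → *ruhepodhimu*.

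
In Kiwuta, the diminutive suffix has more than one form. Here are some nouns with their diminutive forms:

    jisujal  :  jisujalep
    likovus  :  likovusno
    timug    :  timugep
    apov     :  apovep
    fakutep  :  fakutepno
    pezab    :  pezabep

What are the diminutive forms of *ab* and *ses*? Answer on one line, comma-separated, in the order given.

abep, sesno

The pattern is voicing of the final consonant: -no when the stem ends in a voiceless consonant (*likovus*, *fakutep*); -ep when the stem ends in a voiced consonant (*jisujal*, *timug*, *apov*, *pezab*).
*ab*: final consonant = /b/, voiced → -ep → *abep*.
The final consonant of *ses* is /s/, which is voiceless, so the suffix is -no, giving *sesno*.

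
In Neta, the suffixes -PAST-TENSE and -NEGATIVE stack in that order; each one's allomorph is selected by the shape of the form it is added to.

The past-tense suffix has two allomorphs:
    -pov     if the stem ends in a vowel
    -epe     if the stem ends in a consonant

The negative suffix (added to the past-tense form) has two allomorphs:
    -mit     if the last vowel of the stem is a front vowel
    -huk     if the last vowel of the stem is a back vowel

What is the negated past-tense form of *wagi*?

The final sound of *wagi* is /i/, which is a vowel, so the past-tense suffix is -pov, giving *wagipov*.
The past-tense form *wagipov*: last vowel = /o/, a back vowel → -huk → *wagipovhuk*.

wagipovhuk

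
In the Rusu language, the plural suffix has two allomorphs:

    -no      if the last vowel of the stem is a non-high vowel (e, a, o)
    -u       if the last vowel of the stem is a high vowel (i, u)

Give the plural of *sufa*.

sufano

*sufa* — last vowel /a/ (a non-high vowel) → -no → *sufano*.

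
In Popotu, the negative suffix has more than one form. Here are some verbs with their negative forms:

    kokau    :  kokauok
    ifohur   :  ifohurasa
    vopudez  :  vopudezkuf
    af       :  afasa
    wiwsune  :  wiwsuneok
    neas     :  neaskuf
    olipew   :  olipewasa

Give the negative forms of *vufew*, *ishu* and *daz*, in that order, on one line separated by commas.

vufewasa, ishuok, dazkuf

The suffix is conditioned by the final sound: -kuf when the stem ends in a sibilant (*vopudez*, *neas*); -asa when the stem ends in a non-sibilant consonant (*ifohur*, *af*, *olipew*); -ok when the stem ends in a vowel (*kokau*, *wiwsune*).
*vufew*: final sound = /w/, a non-sibilant consonant → -asa → *vufewasa*.
*ishu*: final sound = /u/, a vowel → -ok → *ishuok*.
The final sound of *daz* is /z/, which is a sibilant, so the suffix is -kuf, giving *dazkuf*.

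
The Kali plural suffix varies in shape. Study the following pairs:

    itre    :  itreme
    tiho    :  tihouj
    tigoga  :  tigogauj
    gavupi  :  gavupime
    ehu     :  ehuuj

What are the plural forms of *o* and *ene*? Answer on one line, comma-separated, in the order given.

ouj, eneme

The alternation tracks the last vowel of the stem — -me when the last vowel of the stem is a front vowel (*itre*, *gavupi*); -uj when the last vowel of the stem is a back vowel (*tiho*, *tigoga*, *ehu*).
*o* — last vowel /o/ (a back vowel) → -uj → *ouj*.
The last vowel of *ene* is /e/, which is a front vowel, so the suffix is -me, giving *eneme*.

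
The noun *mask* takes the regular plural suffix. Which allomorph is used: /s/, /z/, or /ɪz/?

The stem *mask* ends in a voiceless non-sibilant consonant.
The plural suffix surfaces as /ɪz/ after sibilants, /s/ after other voiceless consonants, and /z/ after other voiced sounds.
So the plural -s on *mask* is pronounced /s/.

/s/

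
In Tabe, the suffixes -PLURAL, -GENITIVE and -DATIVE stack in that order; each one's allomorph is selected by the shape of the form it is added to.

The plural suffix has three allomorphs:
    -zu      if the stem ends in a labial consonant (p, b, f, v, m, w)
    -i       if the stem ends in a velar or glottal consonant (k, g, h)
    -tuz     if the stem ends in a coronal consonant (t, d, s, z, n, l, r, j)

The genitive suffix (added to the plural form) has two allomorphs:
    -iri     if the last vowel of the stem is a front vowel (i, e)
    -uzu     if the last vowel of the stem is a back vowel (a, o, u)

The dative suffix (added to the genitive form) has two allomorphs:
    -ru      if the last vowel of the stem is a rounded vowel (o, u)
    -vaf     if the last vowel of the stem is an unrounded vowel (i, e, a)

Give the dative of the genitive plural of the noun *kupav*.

kupavzuuzuru

The final consonant of *kupav* is /v/, which is labial, so the plural suffix is -zu, giving *kupavzu*.
Since the last vowel of the plural form *kupavzu* is /u/ (a back vowel), it takes -uzu, giving *kupavzuuzu*.
The last vowel of the genitive form *kupavzuuzu* is /u/, which is a rounded vowel, so the dative suffix is -ru, giving *kupavzuuzuru*.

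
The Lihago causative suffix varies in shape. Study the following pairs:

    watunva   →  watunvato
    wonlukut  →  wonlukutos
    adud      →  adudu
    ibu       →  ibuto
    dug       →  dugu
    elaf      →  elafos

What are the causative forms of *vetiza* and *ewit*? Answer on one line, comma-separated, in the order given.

The pattern is voicing of the final sound: -os when the stem ends in a voiceless consonant (*wonlukut*, *elaf*); -u when the stem ends in a voiced consonant (*adud*, *dug*); -to when the stem ends in a vowel (*watunva*, *ibu*).
Since the final sound of *vetiza* is /a/ (a vowel), it takes -to, giving *vetizato*.
The final sound of *ewit* is /t/, which is a voiceless consonant, so the suffix is -os, giving *ewitos*.

vetizato, ewitos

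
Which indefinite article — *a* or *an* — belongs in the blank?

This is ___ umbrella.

an

The indefinite article is chosen by the initial *sound* of the following word, not its spelling.
*umbrella* begins with the sound /ʌ/ (u pronounced /ʌ/) — a vowel sound.
So the article is *an*: This is an umbrella.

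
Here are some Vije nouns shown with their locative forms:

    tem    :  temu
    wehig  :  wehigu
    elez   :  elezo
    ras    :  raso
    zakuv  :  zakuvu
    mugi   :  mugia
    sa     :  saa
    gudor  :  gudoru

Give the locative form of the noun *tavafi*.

tavafia

The suffix is conditioned by the final sound: -o when the stem ends in a sibilant (*elez*, *ras*); -u when the stem ends in a non-sibilant consonant (*tem*, *wehig*, *zakuv*, *gudor*); -a when the stem ends in a vowel (*mugi*, *sa*).
Since the final sound of *tavafi* is /i/ (a vowel), it takes -a, giving *tavafia*.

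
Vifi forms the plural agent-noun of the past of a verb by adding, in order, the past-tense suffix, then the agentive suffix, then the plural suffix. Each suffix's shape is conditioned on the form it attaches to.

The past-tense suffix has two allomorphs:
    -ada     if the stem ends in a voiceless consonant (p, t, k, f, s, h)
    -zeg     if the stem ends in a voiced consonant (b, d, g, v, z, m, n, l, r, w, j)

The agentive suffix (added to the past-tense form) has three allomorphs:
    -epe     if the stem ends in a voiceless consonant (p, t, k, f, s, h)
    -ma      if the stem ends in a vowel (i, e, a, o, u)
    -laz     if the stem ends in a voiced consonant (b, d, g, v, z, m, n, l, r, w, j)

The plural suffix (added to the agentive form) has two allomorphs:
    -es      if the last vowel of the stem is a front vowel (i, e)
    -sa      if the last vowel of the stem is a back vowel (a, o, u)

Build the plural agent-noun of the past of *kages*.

Since the final consonant of *kages* is /s/ (voiceless), it takes -ada, giving *kagesada*.
The final sound of the past-tense form *kagesada* is /a/, which is a vowel, so the agentive suffix is -ma, giving *kagesadama*.
The agentive form *kagesadama*: last vowel = /a/, a back vowel → -sa → *kagesadamasa*.

kagesadamasa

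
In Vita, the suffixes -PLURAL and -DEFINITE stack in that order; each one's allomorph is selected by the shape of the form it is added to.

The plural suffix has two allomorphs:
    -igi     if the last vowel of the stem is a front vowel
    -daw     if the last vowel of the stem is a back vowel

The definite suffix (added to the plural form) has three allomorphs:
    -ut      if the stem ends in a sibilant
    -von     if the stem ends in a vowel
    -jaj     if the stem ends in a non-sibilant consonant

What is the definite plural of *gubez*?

gubezigivon

Since the last vowel of *gubez* is /e/ (a front vowel), it takes -igi, giving *gubezigi*.
The plural form *gubezigi*: final sound = /i/, a vowel → -von → *gubezigivon*.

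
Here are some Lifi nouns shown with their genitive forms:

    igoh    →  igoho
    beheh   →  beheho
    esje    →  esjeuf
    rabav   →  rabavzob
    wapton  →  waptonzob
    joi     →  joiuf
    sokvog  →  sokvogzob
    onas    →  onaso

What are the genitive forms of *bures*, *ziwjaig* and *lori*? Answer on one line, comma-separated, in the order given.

bureso, ziwjaigzob, loriuf

The alternation tracks the final sound of the stem — -o when the stem ends in a voiceless consonant (*igoh*, *beheh*, *onas*); -zob when the stem ends in a voiced consonant (*rabav*, *wapton*, *sokvog*); -uf when the stem ends in a vowel (*esje*, *joi*).
*bures* — final sound /s/ (a voiceless consonant) → -o → *bureso*.
The final sound of *ziwjaig* is /g/, which is a voiced consonant, so the suffix is -zob, giving *ziwjaigzob*.
*lori* — final sound /i/ (a vowel) → -uf → *loriuf*.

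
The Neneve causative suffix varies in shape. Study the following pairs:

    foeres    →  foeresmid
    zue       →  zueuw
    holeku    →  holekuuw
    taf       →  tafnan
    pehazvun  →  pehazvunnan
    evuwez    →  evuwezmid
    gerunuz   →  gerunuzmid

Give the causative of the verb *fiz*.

fizmid

Looking at the final sound of each stem: -mid when the stem ends in a sibilant (*foeres*, *evuwez*, *gerunuz*); -nan when the stem ends in a non-sibilant consonant (*taf*, *pehazvun*); -uw when the stem ends in a vowel (*zue*, *holeku*).
*fiz* — final sound /z/ (a sibilant) → -mid → *fizmid*.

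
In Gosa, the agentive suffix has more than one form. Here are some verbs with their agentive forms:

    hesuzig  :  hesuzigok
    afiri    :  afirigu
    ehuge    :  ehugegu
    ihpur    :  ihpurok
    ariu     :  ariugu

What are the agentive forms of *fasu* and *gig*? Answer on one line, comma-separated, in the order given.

The pattern is consonant vs. vowel: -ok when the stem ends in a consonant (*hesuzig*, *ihpur*); -gu when the stem ends in a vowel (*afiri*, *ehuge*, *ariu*).
*fasu* — final sound /u/ (a vowel) → -gu → *fasugu*.
Since the final sound of *gig* is /g/ (a consonant), it takes -ok, giving *gigok*.

fasugu, gigok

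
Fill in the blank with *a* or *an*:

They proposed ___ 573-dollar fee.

a

The indefinite article is chosen by the initial *sound* of the following word, not its spelling.
The number *573* is spoken "five hundred …", beginning with /faɪv/ — a consonant sound.
So the article is *a*: They proposed a 573-dollar fee.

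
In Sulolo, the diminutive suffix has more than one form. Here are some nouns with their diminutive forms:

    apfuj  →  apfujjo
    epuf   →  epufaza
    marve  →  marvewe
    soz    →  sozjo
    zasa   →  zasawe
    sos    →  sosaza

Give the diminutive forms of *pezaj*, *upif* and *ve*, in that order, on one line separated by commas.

Looking at the final sound of each stem: -aza when the stem ends in a voiceless consonant (*epuf*, *sos*); -jo when the stem ends in a voiced consonant (*apfuj*, *soz*); -we when the stem ends in a vowel (*marve*, *zasa*).
The final sound of *pezaj* is /j/, which is a voiced consonant, so the suffix is -jo, giving *pezajjo*.
*upif*: final sound = /f/, a voiceless consonant → -aza → *upifaza*.
Since the final sound of *ve* is /e/ (a vowel), it takes -we, giving *vewe*.

pezajjo, upifaza, vewe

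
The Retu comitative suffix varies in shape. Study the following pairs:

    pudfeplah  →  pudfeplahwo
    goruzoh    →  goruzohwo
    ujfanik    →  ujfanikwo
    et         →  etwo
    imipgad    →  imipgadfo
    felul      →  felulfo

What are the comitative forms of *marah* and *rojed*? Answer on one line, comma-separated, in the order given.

marahwo, rojedfo

The suffix is conditioned by the final consonant: -wo when the stem ends in a voiceless consonant (*pudfeplah*, *goruzoh*, *ujfanik*, *et*); -fo when the stem ends in a voiced consonant (*imipgad*, *felul*).
Since the final consonant of *marah* is /h/ (voiceless), it takes -wo, giving *marahwo*.
*rojed* — final consonant /d/ (voiced) → -fo → *rojedfo*.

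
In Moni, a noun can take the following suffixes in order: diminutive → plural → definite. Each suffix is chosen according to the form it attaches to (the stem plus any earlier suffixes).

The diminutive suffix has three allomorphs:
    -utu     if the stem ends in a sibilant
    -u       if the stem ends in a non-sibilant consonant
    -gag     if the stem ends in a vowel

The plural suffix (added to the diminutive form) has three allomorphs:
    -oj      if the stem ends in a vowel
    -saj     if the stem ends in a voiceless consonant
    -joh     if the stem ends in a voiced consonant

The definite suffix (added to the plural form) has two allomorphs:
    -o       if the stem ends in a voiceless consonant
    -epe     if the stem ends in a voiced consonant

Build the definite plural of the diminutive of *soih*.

soihuojepe

*soih*: final sound = /h/, a non-sibilant consonant → -u → *soihu*.
The final sound of the diminutive form *soihu* is /u/, which is a vowel, so the plural suffix is -oj, giving *soihuoj*.
The plural form *soihuoj*: final consonant = /j/, voiced → -epe → *soihuojepe*.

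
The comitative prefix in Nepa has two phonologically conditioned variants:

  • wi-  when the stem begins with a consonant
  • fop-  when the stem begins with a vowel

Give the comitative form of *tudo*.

witudo

Since the first sound of *tudo* is /t/ (a consonant), it takes wi-, giving *witudo*.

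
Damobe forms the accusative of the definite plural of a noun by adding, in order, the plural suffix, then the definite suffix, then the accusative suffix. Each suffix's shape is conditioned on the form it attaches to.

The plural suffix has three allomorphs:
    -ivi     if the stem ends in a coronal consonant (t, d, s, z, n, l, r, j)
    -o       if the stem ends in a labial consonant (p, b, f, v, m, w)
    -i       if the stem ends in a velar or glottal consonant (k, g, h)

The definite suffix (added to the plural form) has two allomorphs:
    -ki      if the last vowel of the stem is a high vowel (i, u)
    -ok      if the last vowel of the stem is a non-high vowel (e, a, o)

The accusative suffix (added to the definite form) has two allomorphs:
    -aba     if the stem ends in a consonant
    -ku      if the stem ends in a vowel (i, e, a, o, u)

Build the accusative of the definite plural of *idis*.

*idis* — final consonant /s/ (coronal) → -ivi → *idisivi*.
The last vowel of the plural form *idisivi* is /i/, which is a high vowel, so the definite suffix is -ki, giving *idisiviki*.
The definite form *idisiviki* — final sound /i/ (a vowel) → -ku → *idisivikiku*.

idisivikiku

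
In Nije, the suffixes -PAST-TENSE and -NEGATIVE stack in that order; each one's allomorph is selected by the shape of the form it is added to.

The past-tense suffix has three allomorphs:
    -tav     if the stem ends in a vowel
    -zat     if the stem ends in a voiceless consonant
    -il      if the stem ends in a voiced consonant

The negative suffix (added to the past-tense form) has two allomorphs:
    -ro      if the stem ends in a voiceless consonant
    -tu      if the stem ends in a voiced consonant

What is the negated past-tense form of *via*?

*via* — final sound /a/ (a vowel) → -tav → *viatav*.
The past-tense form *viatav*: final consonant = /v/, voiced → -tu → *viatavtu*.

viatavtu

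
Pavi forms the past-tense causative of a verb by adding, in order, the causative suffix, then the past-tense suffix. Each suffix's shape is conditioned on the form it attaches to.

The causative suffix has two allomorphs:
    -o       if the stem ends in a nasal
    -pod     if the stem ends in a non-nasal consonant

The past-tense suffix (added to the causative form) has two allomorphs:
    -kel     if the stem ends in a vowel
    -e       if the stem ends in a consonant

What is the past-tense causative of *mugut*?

The final consonant of *mugut* is /t/, which is non-nasal, so the causative suffix is -pod, giving *mugutpod*.
The final sound of the causative form *mugutpod* is /d/, which is a consonant, so the past-tense suffix is -e, giving *mugutpode*.

mugutpode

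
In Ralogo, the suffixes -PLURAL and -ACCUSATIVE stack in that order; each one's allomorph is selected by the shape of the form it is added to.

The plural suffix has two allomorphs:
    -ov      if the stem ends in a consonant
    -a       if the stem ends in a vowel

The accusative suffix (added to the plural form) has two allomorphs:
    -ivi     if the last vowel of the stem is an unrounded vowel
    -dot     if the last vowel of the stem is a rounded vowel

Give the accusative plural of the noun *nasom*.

The final sound of *nasom* is /m/, which is a consonant, so the plural suffix is -ov, giving *nasomov*.
The plural form *nasomov* — last vowel /o/ (a rounded vowel) → -dot → *nasomovdot*.

nasomovdot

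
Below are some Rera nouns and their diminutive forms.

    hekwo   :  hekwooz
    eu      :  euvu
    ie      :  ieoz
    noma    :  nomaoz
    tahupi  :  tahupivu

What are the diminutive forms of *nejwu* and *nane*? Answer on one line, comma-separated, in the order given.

The suffix is conditioned by the last vowel: -vu when the last vowel of the stem is a high vowel (*eu*, *tahupi*); -oz when the last vowel of the stem is a non-high vowel (*hekwo*, *ie*, *noma*).
Since the last vowel of *nejwu* is /u/ (a high vowel), it takes -vu, giving *nejwuvu*.
*nane*: last vowel = /e/, a non-high vowel → -oz → *naneoz*.

nejwuvu, naneoz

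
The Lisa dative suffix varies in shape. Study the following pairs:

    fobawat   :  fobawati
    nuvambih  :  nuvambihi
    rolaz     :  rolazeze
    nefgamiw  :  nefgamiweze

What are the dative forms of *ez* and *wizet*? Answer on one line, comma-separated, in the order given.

ezeze, wizeti

The pattern is voicing of the final consonant: -i when the stem ends in a voiceless consonant (*fobawat*, *nuvambih*); -eze when the stem ends in a voiced consonant (*rolaz*, *nefgamiw*).
The final consonant of *ez* is /z/, which is voiced, so the suffix is -eze, giving *ezeze*.
Since the final consonant of *wizet* is /t/ (voiceless), it takes -i, giving *wizeti*.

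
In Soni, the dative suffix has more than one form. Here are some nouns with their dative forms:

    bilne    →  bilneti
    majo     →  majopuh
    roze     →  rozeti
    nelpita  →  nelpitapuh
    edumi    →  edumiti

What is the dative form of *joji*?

jojiti

Looking at the last vowel of each stem: -ti when the last vowel of the stem is a front vowel (*bilne*, *roze*, *edumi*); -puh when the last vowel of the stem is a back vowel (*majo*, *nelpita*).
Since the last vowel of *joji* is /i/ (a front vowel), it takes -ti, giving *jojiti*.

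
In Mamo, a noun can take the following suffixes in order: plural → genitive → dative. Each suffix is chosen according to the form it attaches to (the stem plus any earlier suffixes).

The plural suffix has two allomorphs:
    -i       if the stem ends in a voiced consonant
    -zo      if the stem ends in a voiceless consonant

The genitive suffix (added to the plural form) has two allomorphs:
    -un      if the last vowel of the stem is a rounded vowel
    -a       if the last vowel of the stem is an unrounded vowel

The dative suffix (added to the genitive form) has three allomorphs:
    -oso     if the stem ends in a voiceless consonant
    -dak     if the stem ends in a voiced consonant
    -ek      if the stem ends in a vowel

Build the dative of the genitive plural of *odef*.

The final consonant of *odef* is /f/, which is voiceless, so the plural suffix is -zo, giving *odefzo*.
The plural form *odefzo* — last vowel /o/ (a rounded vowel) → -un → *odefzoun*.
The genitive form *odefzoun* — final sound /n/ (a voiced consonant) → -dak → *odefzoundak*.

odefzoundak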